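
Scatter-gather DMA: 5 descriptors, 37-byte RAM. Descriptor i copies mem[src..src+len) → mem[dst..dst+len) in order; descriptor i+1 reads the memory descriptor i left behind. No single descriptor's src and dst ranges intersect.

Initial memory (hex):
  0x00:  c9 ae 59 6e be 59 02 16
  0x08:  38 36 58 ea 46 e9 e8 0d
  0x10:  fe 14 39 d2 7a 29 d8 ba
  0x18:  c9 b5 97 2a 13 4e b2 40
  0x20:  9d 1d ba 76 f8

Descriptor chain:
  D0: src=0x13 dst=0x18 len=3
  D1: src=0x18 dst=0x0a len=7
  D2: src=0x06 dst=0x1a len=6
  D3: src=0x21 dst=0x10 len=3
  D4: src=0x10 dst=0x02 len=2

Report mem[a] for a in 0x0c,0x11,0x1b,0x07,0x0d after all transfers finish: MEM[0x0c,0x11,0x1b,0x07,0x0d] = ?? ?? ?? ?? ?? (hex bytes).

[0] 0x13->0x18 len=3 : d2 7a 29
[1] 0x18->0x0a len=7 : d2 7a 29 2a 13 4e b2
[2] 0x06->0x1a len=6 : 02 16 38 36 d2 7a
[3] 0x21->0x10 len=3 : 1d ba 76
[4] 0x10->0x02 len=2 : 1d ba
query mem[0x0c]=0x29, mem[0x11]=0xba, mem[0x1b]=0x16, mem[0x07]=0x16, mem[0x0d]=0x2a

MEM[0x0c,0x11,0x1b,0x07,0x0d] = 29 ba 16 16 2a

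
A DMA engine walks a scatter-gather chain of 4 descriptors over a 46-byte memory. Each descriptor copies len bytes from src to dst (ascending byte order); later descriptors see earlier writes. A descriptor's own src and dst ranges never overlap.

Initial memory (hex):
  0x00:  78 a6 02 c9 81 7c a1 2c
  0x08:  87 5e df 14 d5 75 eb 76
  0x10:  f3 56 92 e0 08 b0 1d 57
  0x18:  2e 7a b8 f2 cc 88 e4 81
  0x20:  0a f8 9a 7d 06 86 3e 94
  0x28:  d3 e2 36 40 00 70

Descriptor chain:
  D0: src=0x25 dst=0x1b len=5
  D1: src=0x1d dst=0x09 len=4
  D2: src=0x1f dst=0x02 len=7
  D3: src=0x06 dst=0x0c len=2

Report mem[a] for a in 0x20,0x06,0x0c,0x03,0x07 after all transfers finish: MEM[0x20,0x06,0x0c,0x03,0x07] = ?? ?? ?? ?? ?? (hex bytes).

  after D0: wrote 5B at 0x1b = 863e94d3e2
  after D1: wrote 4B at 0x09 = 94d3e20a
  after D2: wrote 7B at 0x02 = e20af89a7d0686
  after D3: wrote 2B at 0x0c = 7d06
query mem[0x20]=0x0a, mem[0x06]=0x7d, mem[0x0c]=0x7d, mem[0x03]=0x0a, mem[0x07]=0x06

MEM[0x20,0x06,0x0c,0x03,0x07] = 0a 7d 7d 0a 06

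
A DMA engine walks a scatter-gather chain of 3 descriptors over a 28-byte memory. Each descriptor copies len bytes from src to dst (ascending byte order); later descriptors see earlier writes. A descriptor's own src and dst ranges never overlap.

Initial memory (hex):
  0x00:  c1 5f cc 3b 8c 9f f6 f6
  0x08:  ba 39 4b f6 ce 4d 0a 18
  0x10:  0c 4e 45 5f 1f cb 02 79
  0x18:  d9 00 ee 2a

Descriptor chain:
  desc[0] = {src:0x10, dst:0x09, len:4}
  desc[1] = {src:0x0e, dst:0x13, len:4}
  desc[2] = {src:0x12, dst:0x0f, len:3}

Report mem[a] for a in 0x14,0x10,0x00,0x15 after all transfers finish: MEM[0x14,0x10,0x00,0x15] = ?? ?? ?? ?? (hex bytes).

[0] 0x10->0x09 len=4 : 0c 4e 45 5f
[1] 0x0e->0x13 len=4 : 0a 18 0c 4e
[2] 0x12->0x0f len=3 : 45 0a 18
query mem[0x14]=0x18, mem[0x10]=0x0a, mem[0x00]=0xc1, mem[0x15]=0x0c

MEM[0x14,0x10,0x00,0x15] = 18 0a c1 0c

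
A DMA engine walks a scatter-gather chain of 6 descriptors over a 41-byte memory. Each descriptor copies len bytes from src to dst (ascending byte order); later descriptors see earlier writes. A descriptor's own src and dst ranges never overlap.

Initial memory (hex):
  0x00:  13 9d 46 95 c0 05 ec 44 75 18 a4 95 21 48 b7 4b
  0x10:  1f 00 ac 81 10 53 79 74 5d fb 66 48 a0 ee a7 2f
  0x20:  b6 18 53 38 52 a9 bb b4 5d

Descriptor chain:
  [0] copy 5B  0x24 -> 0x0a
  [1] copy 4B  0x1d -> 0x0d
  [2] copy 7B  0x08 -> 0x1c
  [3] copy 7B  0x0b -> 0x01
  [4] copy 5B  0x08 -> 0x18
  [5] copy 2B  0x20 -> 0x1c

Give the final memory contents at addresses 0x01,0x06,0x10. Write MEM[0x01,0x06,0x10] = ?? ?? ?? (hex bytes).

MEM[0x01,0x06,0x10] = a9 b6 b6

[0] 0x24->0x0a len=5 : 52 a9 bb b4 5d
[1] 0x1d->0x0d len=4 : ee a7 2f b6
[2] 0x08->0x1c len=7 : 75 18 52 a9 bb ee a7
[3] 0x0b->0x01 len=7 : a9 bb ee a7 2f b6 00
[4] 0x08->0x18 len=5 : 75 18 52 a9 bb
[5] 0x20->0x1c len=2 : bb ee
query mem[0x01]=0xa9, mem[0x06]=0xb6, mem[0x10]=0xb6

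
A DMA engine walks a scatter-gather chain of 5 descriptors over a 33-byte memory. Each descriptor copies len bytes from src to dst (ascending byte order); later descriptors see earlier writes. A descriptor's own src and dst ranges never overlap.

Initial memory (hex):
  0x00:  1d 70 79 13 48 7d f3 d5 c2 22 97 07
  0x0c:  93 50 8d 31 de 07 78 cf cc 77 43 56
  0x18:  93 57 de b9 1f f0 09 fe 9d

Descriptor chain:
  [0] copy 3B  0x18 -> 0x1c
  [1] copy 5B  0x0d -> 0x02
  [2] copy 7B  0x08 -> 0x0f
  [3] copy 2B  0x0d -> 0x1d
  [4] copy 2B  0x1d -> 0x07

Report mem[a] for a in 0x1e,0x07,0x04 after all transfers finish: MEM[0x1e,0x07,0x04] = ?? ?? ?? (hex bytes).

#0 dst[0x1c+3] := {0x93,0x57,0xde}
#1 dst[0x02+5] := {0x50,0x8d,0x31,0xde,0x07}
#2 dst[0x0f+7] := {0xc2,0x22,0x97,0x07,0x93,0x50,0x8d}
#3 dst[0x1d+2] := {0x50,0x8d}
#4 dst[0x07+2] := {0x50,0x8d}
query mem[0x1e]=0x8d, mem[0x07]=0x50, mem[0x04]=0x31

MEM[0x1e,0x07,0x04] = 8d 50 31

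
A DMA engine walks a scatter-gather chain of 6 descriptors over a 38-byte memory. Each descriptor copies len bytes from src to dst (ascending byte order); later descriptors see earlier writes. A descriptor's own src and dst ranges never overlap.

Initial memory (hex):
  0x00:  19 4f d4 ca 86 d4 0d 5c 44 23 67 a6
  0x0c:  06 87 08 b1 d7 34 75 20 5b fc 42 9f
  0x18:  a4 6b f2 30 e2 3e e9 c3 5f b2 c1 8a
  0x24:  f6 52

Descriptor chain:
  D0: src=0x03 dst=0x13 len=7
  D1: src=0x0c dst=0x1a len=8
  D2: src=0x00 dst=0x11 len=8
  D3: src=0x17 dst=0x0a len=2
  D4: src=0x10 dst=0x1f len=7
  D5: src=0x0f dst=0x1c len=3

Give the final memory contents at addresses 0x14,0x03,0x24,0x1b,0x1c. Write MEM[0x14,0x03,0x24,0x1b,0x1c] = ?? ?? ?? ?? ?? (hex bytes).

D0: mem[0x13..0x19] <- [ca 86 d4 0d 5c 44 23]
D1: mem[0x1a..0x21] <- [06 87 08 b1 d7 34 75 ca]
D2: mem[0x11..0x18] <- [19 4f d4 ca 86 d4 0d 5c]
D3: mem[0x0a..0x0b] <- [0d 5c]
D4: mem[0x1f..0x25] <- [d7 19 4f d4 ca 86 d4]
D5: mem[0x1c..0x1e] <- [b1 d7 19]
query mem[0x14]=0xca, mem[0x03]=0xca, mem[0x24]=0x86, mem[0x1b]=0x87, mem[0x1c]=0xb1

MEM[0x14,0x03,0x24,0x1b,0x1c] = ca ca 86 87 b1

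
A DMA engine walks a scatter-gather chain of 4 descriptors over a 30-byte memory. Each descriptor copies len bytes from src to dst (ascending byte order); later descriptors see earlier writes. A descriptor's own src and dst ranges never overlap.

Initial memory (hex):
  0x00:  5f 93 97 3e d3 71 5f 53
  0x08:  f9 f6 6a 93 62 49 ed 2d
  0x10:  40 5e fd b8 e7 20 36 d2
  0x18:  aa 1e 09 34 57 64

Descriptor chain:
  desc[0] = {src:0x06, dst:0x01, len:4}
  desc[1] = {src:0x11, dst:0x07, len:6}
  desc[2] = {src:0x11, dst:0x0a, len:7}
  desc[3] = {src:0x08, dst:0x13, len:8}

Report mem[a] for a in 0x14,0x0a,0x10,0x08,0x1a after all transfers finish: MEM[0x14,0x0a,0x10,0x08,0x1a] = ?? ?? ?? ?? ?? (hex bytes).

MEM[0x14,0x0a,0x10,0x08,0x1a] = b8 5e d2 fd 36

#0 dst[0x01+4] := {0x5f,0x53,0xf9,0xf6}
#1 dst[0x07+6] := {0x5e,0xfd,0xb8,0xe7,0x20,0x36}
#2 dst[0x0a+7] := {0x5e,0xfd,0xb8,0xe7,0x20,0x36,0xd2}
#3 dst[0x13+8] := {0xfd,0xb8,0x5e,0xfd,0xb8,0xe7,0x20,0x36}
query mem[0x14]=0xb8, mem[0x0a]=0x5e, mem[0x10]=0xd2, mem[0x08]=0xfd, mem[0x1a]=0x36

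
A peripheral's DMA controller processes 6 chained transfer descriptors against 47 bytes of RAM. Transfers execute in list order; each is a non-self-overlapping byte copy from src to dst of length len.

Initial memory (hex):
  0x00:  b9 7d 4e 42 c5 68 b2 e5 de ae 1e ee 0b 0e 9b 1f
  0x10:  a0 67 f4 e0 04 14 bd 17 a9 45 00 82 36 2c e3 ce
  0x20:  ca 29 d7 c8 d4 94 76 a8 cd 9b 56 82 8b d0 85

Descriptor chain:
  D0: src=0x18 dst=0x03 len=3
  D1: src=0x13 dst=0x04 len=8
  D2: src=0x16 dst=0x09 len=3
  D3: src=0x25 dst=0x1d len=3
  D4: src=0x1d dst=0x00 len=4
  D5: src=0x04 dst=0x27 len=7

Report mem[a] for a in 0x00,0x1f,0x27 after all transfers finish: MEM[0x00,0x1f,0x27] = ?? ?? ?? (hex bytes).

#0 dst[0x03+3] := {0xa9,0x45,0x00}
#1 dst[0x04+8] := {0xe0,0x04,0x14,0xbd,0x17,0xa9,0x45,0x00}
#2 dst[0x09+3] := {0xbd,0x17,0xa9}
#3 dst[0x1d+3] := {0x94,0x76,0xa8}
#4 dst[0x00+4] := {0x94,0x76,0xa8,0xca}
#5 dst[0x27+7] := {0xe0,0x04,0x14,0xbd,0x17,0xbd,0x17}
query mem[0x00]=0x94, mem[0x1f]=0xa8, mem[0x27]=0xe0

MEM[0x00,0x1f,0x27] = 94 a8 e0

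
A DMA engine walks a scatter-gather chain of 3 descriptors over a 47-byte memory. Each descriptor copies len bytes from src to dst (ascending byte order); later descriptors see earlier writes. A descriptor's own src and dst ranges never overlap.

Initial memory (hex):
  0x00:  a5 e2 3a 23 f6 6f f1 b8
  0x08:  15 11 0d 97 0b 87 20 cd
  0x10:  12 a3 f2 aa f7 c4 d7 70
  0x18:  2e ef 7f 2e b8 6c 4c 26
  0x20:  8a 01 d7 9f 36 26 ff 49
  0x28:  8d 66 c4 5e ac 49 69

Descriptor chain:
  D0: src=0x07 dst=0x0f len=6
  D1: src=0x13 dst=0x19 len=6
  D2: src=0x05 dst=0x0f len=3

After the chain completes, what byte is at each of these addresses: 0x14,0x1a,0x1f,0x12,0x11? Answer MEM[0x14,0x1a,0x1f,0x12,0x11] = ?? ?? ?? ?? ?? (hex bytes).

MEM[0x14,0x1a,0x1f,0x12,0x11] = 0b 0b 26 0d b8

[0] 0x07->0x0f len=6 : b8 15 11 0d 97 0b
[1] 0x13->0x19 len=6 : 97 0b c4 d7 70 2e
[2] 0x05->0x0f len=3 : 6f f1 b8
query mem[0x14]=0x0b, mem[0x1a]=0x0b, mem[0x1f]=0x26, mem[0x12]=0x0d, mem[0x11]=0xb8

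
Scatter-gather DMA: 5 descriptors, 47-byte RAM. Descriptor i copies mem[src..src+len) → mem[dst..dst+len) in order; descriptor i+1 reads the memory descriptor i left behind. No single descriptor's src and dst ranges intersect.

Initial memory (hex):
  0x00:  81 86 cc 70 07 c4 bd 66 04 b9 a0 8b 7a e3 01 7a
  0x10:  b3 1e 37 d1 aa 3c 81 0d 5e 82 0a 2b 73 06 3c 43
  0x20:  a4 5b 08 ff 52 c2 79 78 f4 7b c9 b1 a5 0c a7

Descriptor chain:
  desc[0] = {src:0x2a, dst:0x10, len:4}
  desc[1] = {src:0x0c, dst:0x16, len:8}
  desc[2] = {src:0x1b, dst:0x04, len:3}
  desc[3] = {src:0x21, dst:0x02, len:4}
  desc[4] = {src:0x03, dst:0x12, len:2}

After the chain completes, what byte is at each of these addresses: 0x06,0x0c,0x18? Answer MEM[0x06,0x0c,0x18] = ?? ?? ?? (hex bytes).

MEM[0x06,0x0c,0x18] = 0c 7a 01

D0: mem[0x10..0x13] <- [c9 b1 a5 0c]
D1: mem[0x16..0x1d] <- [7a e3 01 7a c9 b1 a5 0c]
D2: mem[0x04..0x06] <- [b1 a5 0c]
D3: mem[0x02..0x05] <- [5b 08 ff 52]
D4: mem[0x12..0x13] <- [08 ff]
query mem[0x06]=0x0c, mem[0x0c]=0x7a, mem[0x18]=0x01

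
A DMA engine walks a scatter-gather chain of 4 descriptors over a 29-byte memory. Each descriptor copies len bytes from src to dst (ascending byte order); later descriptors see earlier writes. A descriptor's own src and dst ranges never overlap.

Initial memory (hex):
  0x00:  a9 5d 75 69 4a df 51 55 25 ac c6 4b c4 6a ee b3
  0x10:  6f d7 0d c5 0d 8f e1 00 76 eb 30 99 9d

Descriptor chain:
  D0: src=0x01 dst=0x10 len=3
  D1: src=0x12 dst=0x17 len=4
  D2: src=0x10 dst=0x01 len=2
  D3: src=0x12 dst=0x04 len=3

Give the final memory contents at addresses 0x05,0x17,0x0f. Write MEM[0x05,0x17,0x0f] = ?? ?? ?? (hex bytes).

D0: mem[0x10..0x12] <- [5d 75 69]
D1: mem[0x17..0x1a] <- [69 c5 0d 8f]
D2: mem[0x01..0x02] <- [5d 75]
D3: mem[0x04..0x06] <- [69 c5 0d]
query mem[0x05]=0xc5, mem[0x17]=0x69, mem[0x0f]=0xb3

MEM[0x05,0x17,0x0f] = c5 69 b3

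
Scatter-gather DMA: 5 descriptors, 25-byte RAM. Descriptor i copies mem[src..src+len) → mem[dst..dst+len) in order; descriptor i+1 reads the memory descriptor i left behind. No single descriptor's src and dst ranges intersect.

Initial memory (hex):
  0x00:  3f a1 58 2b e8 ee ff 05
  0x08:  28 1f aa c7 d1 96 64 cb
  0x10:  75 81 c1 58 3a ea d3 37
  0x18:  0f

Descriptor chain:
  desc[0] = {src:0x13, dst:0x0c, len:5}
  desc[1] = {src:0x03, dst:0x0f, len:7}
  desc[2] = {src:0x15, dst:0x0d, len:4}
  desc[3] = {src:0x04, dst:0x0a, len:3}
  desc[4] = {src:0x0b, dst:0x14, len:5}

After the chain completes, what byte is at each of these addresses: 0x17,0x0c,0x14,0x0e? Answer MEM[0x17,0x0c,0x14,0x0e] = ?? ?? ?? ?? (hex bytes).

MEM[0x17,0x0c,0x14,0x0e] = d3 ff ee d3

  after D0: wrote 5B at 0x0c = 583aead337
  after D1: wrote 7B at 0x0f = 2be8eeff05281f
  after D2: wrote 4B at 0x0d = 1fd3370f
  after D3: wrote 3B at 0x0a = e8eeff
  after D4: wrote 5B at 0x14 = eeff1fd337
query mem[0x17]=0xd3, mem[0x0c]=0xff, mem[0x14]=0xee, mem[0x0e]=0xd3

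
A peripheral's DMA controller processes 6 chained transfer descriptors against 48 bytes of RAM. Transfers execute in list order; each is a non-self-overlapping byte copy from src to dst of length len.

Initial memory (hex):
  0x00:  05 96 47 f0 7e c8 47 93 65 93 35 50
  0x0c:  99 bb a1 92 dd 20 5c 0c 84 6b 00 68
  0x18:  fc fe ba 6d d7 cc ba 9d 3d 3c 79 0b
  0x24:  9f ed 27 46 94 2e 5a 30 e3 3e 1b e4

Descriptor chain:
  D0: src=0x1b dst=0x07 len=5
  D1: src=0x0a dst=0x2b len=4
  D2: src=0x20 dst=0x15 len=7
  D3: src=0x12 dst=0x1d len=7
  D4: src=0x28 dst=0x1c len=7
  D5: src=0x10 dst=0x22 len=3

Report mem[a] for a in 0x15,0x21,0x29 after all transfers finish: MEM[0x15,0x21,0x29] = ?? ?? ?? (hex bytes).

MEM[0x15,0x21,0x29] = 3d 99 2e

  after D0: wrote 5B at 0x07 = 6dd7ccba9d
  after D1: wrote 4B at 0x2b = ba9d99bb
  after D2: wrote 7B at 0x15 = 3d3c790b9fed27
  after D3: wrote 7B at 0x1d = 5c0c843d3c790b
  after D4: wrote 7B at 0x1c = 942e5aba9d99bb
  after D5: wrote 3B at 0x22 = dd205c
query mem[0x15]=0x3d, mem[0x21]=0x99, mem[0x29]=0x2e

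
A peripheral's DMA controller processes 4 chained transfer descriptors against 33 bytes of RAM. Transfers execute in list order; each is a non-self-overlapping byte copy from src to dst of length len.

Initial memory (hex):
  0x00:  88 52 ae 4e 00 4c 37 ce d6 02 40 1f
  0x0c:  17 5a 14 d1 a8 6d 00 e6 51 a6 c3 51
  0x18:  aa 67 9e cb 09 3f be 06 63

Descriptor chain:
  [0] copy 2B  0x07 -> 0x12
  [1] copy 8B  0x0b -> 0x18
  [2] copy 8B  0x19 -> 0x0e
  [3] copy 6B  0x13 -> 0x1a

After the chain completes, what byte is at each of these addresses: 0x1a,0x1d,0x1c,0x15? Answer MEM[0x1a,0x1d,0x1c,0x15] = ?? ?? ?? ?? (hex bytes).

MEM[0x1a,0x1d,0x1c,0x15] = 6d c3 63 63

D0: mem[0x12..0x13] <- [ce d6]
D1: mem[0x18..0x1f] <- [1f 17 5a 14 d1 a8 6d ce]
D2: mem[0x0e..0x15] <- [17 5a 14 d1 a8 6d ce 63]
D3: mem[0x1a..0x1f] <- [6d ce 63 c3 51 1f]
query mem[0x1a]=0x6d, mem[0x1d]=0xc3, mem[0x1c]=0x63, mem[0x15]=0x63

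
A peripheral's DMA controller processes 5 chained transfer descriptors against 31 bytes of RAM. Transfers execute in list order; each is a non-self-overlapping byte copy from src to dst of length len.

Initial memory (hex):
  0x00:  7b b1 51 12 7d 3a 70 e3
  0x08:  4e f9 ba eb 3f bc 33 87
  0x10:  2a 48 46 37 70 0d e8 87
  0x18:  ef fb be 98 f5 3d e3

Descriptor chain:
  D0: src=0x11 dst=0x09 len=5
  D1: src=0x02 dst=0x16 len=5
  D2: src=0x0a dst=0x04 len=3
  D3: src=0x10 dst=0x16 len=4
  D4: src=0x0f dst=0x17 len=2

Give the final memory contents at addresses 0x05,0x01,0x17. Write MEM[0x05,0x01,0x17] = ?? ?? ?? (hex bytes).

#0 dst[0x09+5] := {0x48,0x46,0x37,0x70,0x0d}
#1 dst[0x16+5] := {0x51,0x12,0x7d,0x3a,0x70}
#2 dst[0x04+3] := {0x46,0x37,0x70}
#3 dst[0x16+4] := {0x2a,0x48,0x46,0x37}
#4 dst[0x17+2] := {0x87,0x2a}
query mem[0x05]=0x37, mem[0x01]=0xb1, mem[0x17]=0x87

MEM[0x05,0x01,0x17] = 37 b1 87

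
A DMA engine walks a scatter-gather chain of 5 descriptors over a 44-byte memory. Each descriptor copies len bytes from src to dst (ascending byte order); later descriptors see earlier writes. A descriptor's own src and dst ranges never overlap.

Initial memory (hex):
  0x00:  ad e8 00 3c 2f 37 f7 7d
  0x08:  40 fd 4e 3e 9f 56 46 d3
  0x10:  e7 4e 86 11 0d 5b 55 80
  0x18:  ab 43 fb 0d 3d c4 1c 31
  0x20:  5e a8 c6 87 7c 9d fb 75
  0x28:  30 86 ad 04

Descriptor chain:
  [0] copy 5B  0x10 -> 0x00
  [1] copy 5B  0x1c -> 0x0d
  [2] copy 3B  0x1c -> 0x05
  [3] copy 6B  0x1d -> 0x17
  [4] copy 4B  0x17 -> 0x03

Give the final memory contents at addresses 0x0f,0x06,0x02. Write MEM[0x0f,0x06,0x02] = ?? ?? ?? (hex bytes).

MEM[0x0f,0x06,0x02] = 1c 5e 86

  after D0: wrote 5B at 0x00 = e74e86110d
  after D1: wrote 5B at 0x0d = 3dc41c315e
  after D2: wrote 3B at 0x05 = 3dc41c
  after D3: wrote 6B at 0x17 = c41c315ea8c6
  after D4: wrote 4B at 0x03 = c41c315e
query mem[0x0f]=0x1c, mem[0x06]=0x5e, mem[0x02]=0x86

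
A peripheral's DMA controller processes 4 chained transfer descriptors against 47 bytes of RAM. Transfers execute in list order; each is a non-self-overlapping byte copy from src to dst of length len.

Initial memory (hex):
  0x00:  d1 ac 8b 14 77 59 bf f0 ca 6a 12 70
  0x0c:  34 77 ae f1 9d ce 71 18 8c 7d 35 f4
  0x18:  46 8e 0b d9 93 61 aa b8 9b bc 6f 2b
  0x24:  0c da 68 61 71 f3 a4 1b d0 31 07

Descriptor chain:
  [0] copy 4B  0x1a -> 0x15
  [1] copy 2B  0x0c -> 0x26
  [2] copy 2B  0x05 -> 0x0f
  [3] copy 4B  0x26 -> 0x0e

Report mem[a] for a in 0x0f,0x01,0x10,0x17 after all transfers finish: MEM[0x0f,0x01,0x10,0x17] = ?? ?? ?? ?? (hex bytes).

[0] 0x1a->0x15 len=4 : 0b d9 93 61
[1] 0x0c->0x26 len=2 : 34 77
[2] 0x05->0x0f len=2 : 59 bf
[3] 0x26->0x0e len=4 : 34 77 71 f3
query mem[0x0f]=0x77, mem[0x01]=0xac, mem[0x10]=0x71, mem[0x17]=0x93

MEM[0x0f,0x01,0x10,0x17] = 77 ac 71 93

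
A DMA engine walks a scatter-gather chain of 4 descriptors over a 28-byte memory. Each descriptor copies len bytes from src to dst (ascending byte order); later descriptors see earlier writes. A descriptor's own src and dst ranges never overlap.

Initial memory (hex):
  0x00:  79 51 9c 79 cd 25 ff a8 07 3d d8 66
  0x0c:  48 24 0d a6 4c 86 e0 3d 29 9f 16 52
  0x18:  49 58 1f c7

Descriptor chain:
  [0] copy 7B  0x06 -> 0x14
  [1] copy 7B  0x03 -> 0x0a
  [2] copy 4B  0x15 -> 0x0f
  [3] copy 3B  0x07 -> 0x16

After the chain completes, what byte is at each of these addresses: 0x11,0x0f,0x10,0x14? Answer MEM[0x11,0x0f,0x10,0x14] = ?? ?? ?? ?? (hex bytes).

D0: mem[0x14..0x1a] <- [ff a8 07 3d d8 66 48]
D1: mem[0x0a..0x10] <- [79 cd 25 ff a8 07 3d]
D2: mem[0x0f..0x12] <- [a8 07 3d d8]
D3: mem[0x16..0x18] <- [a8 07 3d]
query mem[0x11]=0x3d, mem[0x0f]=0xa8, mem[0x10]=0x07, mem[0x14]=0xff

MEM[0x11,0x0f,0x10,0x14] = 3d a8 07 ff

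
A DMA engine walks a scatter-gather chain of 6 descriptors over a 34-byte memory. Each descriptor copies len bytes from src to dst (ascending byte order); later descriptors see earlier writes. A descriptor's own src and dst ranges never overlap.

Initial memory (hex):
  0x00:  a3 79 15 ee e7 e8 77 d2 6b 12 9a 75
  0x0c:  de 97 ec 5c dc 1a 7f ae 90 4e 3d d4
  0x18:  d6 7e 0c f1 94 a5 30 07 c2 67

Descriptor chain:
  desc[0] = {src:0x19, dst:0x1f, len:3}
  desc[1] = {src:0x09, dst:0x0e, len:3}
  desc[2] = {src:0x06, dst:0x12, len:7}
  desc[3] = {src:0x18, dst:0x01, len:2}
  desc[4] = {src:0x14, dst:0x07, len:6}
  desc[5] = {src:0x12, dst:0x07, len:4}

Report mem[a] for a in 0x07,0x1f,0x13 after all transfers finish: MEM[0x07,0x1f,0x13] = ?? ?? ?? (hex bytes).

MEM[0x07,0x1f,0x13] = 77 7e d2

D0: mem[0x1f..0x21] <- [7e 0c f1]
D1: mem[0x0e..0x10] <- [12 9a 75]
D2: mem[0x12..0x18] <- [77 d2 6b 12 9a 75 de]
D3: mem[0x01..0x02] <- [de 7e]
D4: mem[0x07..0x0c] <- [6b 12 9a 75 de 7e]
D5: mem[0x07..0x0a] <- [77 d2 6b 12]
query mem[0x07]=0x77, mem[0x1f]=0x7e, mem[0x13]=0xd2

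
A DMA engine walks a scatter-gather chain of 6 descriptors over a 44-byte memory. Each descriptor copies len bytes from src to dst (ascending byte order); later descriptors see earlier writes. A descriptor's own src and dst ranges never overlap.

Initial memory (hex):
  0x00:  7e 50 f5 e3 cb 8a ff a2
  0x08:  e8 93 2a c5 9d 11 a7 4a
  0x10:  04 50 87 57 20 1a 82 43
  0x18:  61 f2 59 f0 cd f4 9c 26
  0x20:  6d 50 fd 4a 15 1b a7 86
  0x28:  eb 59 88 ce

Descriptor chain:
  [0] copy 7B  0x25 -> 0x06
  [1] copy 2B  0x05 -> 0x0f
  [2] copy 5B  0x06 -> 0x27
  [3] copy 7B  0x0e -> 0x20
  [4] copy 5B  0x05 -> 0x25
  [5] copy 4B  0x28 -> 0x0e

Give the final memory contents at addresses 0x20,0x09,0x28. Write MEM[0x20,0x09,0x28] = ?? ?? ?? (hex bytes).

#0 dst[0x06+7] := {0x1b,0xa7,0x86,0xeb,0x59,0x88,0xce}
#1 dst[0x0f+2] := {0x8a,0x1b}
#2 dst[0x27+5] := {0x1b,0xa7,0x86,0xeb,0x59}
#3 dst[0x20+7] := {0xa7,0x8a,0x1b,0x50,0x87,0x57,0x20}
#4 dst[0x25+5] := {0x8a,0x1b,0xa7,0x86,0xeb}
#5 dst[0x0e+4] := {0x86,0xeb,0xeb,0x59}
query mem[0x20]=0xa7, mem[0x09]=0xeb, mem[0x28]=0x86

MEM[0x20,0x09,0x28] = a7 eb 86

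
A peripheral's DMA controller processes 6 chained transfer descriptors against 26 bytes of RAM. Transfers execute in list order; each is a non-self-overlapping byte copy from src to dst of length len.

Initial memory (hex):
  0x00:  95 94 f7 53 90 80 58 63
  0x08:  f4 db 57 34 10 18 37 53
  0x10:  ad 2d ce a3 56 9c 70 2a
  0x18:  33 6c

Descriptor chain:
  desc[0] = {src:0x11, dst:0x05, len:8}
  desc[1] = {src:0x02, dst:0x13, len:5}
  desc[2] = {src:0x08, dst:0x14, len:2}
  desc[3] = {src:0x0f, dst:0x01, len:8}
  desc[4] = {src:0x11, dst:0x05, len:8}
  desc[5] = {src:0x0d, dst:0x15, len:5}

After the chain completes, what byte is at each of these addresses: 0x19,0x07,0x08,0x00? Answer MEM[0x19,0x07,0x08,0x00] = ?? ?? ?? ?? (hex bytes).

#0 dst[0x05+8] := {0x2d,0xce,0xa3,0x56,0x9c,0x70,0x2a,0x33}
#1 dst[0x13+5] := {0xf7,0x53,0x90,0x2d,0xce}
#2 dst[0x14+2] := {0x56,0x9c}
#3 dst[0x01+8] := {0x53,0xad,0x2d,0xce,0xf7,0x56,0x9c,0x2d}
#4 dst[0x05+8] := {0x2d,0xce,0xf7,0x56,0x9c,0x2d,0xce,0x33}
#5 dst[0x15+5] := {0x18,0x37,0x53,0xad,0x2d}
query mem[0x19]=0x2d, mem[0x07]=0xf7, mem[0x08]=0x56, mem[0x00]=0x95

MEM[0x19,0x07,0x08,0x00] = 2d f7 56 95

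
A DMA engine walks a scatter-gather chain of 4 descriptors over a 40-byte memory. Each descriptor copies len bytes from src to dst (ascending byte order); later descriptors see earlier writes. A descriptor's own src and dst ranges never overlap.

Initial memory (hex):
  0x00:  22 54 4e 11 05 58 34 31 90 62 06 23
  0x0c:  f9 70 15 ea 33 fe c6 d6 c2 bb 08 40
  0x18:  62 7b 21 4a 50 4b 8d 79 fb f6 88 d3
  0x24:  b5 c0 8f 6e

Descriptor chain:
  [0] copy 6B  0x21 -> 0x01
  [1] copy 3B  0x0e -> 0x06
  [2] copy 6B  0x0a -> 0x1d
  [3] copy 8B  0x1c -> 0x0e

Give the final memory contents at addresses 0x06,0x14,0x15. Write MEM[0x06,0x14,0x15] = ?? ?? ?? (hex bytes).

D0: mem[0x01..0x06] <- [f6 88 d3 b5 c0 8f]
D1: mem[0x06..0x08] <- [15 ea 33]
D2: mem[0x1d..0x22] <- [06 23 f9 70 15 ea]
D3: mem[0x0e..0x15] <- [50 06 23 f9 70 15 ea d3]
query mem[0x06]=0x15, mem[0x14]=0xea, mem[0x15]=0xd3

MEM[0x06,0x14,0x15] = 15 ea d3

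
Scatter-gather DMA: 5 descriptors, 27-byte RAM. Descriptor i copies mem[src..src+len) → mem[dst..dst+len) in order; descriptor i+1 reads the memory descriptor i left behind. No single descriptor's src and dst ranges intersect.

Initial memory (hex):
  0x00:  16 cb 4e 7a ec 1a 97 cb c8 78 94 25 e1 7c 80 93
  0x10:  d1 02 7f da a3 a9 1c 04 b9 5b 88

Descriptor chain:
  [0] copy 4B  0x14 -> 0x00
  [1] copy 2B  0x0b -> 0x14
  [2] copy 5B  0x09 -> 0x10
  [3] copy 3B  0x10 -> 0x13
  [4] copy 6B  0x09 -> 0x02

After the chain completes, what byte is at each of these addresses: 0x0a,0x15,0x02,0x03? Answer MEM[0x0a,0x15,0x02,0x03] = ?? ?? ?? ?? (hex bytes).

[0] 0x14->0x00 len=4 : a3 a9 1c 04
[1] 0x0b->0x14 len=2 : 25 e1
[2] 0x09->0x10 len=5 : 78 94 25 e1 7c
[3] 0x10->0x13 len=3 : 78 94 25
[4] 0x09->0x02 len=6 : 78 94 25 e1 7c 80
query mem[0x0a]=0x94, mem[0x15]=0x25, mem[0x02]=0x78, mem[0x03]=0x94

MEM[0x0a,0x15,0x02,0x03] = 94 25 78 94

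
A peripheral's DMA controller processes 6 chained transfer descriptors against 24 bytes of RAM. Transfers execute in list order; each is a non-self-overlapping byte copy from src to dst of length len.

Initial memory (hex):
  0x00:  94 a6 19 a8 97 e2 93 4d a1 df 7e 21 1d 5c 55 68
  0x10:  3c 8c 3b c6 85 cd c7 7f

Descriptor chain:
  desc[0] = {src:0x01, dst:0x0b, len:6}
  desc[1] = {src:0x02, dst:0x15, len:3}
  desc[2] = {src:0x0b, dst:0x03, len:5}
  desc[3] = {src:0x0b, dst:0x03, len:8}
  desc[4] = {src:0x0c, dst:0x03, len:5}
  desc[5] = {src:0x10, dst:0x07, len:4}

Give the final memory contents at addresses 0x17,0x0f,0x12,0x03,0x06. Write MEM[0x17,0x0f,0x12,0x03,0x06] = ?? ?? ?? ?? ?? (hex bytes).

MEM[0x17,0x0f,0x12,0x03,0x06] = 97 e2 3b 19 e2

#0 dst[0x0b+6] := {0xa6,0x19,0xa8,0x97,0xe2,0x93}
#1 dst[0x15+3] := {0x19,0xa8,0x97}
#2 dst[0x03+5] := {0xa6,0x19,0xa8,0x97,0xe2}
#3 dst[0x03+8] := {0xa6,0x19,0xa8,0x97,0xe2,0x93,0x8c,0x3b}
#4 dst[0x03+5] := {0x19,0xa8,0x97,0xe2,0x93}
#5 dst[0x07+4] := {0x93,0x8c,0x3b,0xc6}
query mem[0x17]=0x97, mem[0x0f]=0xe2, mem[0x12]=0x3b, mem[0x03]=0x19, mem[0x06]=0xe2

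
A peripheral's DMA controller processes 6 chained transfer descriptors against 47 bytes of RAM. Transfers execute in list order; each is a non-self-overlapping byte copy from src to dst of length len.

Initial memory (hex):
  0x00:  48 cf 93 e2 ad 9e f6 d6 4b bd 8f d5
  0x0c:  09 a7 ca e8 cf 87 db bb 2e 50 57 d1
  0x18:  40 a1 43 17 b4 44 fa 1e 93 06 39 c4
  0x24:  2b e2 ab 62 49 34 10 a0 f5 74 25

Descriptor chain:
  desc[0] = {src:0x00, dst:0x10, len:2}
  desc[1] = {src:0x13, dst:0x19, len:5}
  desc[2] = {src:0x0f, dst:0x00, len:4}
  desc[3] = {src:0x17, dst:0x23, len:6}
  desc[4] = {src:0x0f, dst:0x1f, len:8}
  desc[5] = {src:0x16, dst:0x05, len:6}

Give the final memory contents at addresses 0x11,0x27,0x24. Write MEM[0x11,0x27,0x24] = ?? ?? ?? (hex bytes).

MEM[0x11,0x27,0x24] = cf 50 2e

#0 dst[0x10+2] := {0x48,0xcf}
#1 dst[0x19+5] := {0xbb,0x2e,0x50,0x57,0xd1}
#2 dst[0x00+4] := {0xe8,0x48,0xcf,0xdb}
#3 dst[0x23+6] := {0xd1,0x40,0xbb,0x2e,0x50,0x57}
#4 dst[0x1f+8] := {0xe8,0x48,0xcf,0xdb,0xbb,0x2e,0x50,0x57}
#5 dst[0x05+6] := {0x57,0xd1,0x40,0xbb,0x2e,0x50}
query mem[0x11]=0xcf, mem[0x27]=0x50, mem[0x24]=0x2e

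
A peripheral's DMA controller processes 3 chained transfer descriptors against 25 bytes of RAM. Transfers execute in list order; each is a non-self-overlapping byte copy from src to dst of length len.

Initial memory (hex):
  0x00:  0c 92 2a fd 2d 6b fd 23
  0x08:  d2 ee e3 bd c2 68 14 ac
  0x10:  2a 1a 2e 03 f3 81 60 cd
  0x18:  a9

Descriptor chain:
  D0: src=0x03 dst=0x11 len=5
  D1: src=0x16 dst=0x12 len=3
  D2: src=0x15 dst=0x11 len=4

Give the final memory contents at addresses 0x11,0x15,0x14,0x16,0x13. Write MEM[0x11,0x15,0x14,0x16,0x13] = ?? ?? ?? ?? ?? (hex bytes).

MEM[0x11,0x15,0x14,0x16,0x13] = 23 23 a9 60 cd

  after D0: wrote 5B at 0x11 = fd2d6bfd23
  after D1: wrote 3B at 0x12 = 60cda9
  after D2: wrote 4B at 0x11 = 2360cda9
query mem[0x11]=0x23, mem[0x15]=0x23, mem[0x14]=0xa9, mem[0x16]=0x60, mem[0x13]=0xcd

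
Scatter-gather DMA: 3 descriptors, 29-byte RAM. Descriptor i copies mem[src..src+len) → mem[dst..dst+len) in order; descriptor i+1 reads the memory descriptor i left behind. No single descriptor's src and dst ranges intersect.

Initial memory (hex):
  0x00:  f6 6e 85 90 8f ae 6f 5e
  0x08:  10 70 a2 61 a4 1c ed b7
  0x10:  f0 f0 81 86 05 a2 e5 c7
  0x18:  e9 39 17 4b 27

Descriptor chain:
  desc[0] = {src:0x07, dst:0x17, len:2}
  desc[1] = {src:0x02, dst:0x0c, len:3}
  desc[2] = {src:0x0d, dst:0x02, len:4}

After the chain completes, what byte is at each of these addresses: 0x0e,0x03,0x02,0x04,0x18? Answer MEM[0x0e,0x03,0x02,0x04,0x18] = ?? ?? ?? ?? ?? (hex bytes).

#0 dst[0x17+2] := {0x5e,0x10}
#1 dst[0x0c+3] := {0x85,0x90,0x8f}
#2 dst[0x02+4] := {0x90,0x8f,0xb7,0xf0}
query mem[0x0e]=0x8f, mem[0x03]=0x8f, mem[0x02]=0x90, mem[0x04]=0xb7, mem[0x18]=0x10

MEM[0x0e,0x03,0x02,0x04,0x18] = 8f 8f 90 b7 10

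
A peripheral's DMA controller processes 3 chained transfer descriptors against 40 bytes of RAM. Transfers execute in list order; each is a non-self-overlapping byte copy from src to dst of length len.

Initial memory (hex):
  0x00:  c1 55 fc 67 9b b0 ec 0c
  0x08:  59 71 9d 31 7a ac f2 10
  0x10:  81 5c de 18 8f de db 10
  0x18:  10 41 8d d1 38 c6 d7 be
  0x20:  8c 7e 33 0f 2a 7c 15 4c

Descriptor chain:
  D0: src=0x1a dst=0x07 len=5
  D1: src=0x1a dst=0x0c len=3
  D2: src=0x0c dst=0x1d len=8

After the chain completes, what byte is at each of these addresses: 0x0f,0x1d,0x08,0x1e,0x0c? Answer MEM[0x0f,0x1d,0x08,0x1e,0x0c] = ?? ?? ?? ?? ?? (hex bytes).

#0 dst[0x07+5] := {0x8d,0xd1,0x38,0xc6,0xd7}
#1 dst[0x0c+3] := {0x8d,0xd1,0x38}
#2 dst[0x1d+8] := {0x8d,0xd1,0x38,0x10,0x81,0x5c,0xde,0x18}
query mem[0x0f]=0x10, mem[0x1d]=0x8d, mem[0x08]=0xd1, mem[0x1e]=0xd1, mem[0x0c]=0x8d

MEM[0x0f,0x1d,0x08,0x1e,0x0c] = 10 8d d1 d1 8d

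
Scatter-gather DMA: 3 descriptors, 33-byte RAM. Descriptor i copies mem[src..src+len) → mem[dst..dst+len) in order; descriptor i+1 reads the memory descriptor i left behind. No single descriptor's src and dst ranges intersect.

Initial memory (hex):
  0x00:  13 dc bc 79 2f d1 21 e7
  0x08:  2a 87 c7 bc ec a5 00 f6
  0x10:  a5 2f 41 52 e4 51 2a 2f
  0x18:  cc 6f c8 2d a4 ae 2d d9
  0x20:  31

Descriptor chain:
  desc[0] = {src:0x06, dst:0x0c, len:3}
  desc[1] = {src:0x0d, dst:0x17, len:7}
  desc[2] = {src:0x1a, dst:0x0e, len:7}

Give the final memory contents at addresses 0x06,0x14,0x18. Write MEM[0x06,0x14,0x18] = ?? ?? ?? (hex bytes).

D0: mem[0x0c..0x0e] <- [21 e7 2a]
D1: mem[0x17..0x1d] <- [e7 2a f6 a5 2f 41 52]
D2: mem[0x0e..0x14] <- [a5 2f 41 52 2d d9 31]
query mem[0x06]=0x21, mem[0x14]=0x31, mem[0x18]=0x2a

MEM[0x06,0x14,0x18] = 21 31 2a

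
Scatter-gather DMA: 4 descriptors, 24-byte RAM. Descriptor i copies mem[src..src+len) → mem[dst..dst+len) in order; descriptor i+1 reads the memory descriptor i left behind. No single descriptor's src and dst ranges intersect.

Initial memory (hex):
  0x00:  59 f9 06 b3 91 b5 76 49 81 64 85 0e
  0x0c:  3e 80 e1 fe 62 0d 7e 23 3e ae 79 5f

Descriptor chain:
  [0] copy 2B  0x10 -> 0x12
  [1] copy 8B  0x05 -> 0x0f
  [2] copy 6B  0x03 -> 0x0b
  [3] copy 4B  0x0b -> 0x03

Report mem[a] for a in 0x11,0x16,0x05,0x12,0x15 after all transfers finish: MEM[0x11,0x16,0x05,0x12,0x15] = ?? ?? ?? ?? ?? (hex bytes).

MEM[0x11,0x16,0x05,0x12,0x15] = 49 3e b5 81 0e

D0: mem[0x12..0x13] <- [62 0d]
D1: mem[0x0f..0x16] <- [b5 76 49 81 64 85 0e 3e]
D2: mem[0x0b..0x10] <- [b3 91 b5 76 49 81]
D3: mem[0x03..0x06] <- [b3 91 b5 76]
query mem[0x11]=0x49, mem[0x16]=0x3e, mem[0x05]=0xb5, mem[0x12]=0x81, mem[0x15]=0x0e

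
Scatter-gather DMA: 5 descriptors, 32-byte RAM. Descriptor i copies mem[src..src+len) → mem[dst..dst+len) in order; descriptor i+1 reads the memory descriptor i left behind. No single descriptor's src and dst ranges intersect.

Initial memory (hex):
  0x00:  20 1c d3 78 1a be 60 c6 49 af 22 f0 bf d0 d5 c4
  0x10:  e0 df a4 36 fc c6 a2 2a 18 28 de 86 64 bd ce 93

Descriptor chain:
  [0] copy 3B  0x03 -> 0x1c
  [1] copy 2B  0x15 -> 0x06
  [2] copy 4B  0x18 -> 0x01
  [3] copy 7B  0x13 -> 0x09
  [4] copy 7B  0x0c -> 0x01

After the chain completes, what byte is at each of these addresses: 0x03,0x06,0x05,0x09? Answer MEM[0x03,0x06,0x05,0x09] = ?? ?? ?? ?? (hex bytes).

[0] 0x03->0x1c len=3 : 78 1a be
[1] 0x15->0x06 len=2 : c6 a2
[2] 0x18->0x01 len=4 : 18 28 de 86
[3] 0x13->0x09 len=7 : 36 fc c6 a2 2a 18 28
[4] 0x0c->0x01 len=7 : a2 2a 18 28 e0 df a4
query mem[0x03]=0x18, mem[0x06]=0xdf, mem[0x05]=0xe0, mem[0x09]=0x36

MEM[0x03,0x06,0x05,0x09] = 18 df e0 36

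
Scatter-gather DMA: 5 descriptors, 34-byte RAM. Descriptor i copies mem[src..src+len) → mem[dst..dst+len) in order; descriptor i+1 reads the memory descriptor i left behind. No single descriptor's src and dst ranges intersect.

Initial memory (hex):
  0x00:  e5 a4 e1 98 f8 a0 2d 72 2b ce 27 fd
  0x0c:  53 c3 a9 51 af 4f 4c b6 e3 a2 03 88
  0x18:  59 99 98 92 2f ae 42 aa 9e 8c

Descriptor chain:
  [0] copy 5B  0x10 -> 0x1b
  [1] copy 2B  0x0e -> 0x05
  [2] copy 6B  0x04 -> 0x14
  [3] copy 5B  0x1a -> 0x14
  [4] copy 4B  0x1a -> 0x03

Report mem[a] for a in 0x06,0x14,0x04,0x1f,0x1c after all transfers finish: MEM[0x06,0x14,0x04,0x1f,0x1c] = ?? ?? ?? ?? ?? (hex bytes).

  after D0: wrote 5B at 0x1b = af4f4cb6e3
  after D1: wrote 2B at 0x05 = a951
  after D2: wrote 6B at 0x14 = f8a951722bce
  after D3: wrote 5B at 0x14 = 98af4f4cb6
  after D4: wrote 4B at 0x03 = 98af4f4c
query mem[0x06]=0x4c, mem[0x14]=0x98, mem[0x04]=0xaf, mem[0x1f]=0xe3, mem[0x1c]=0x4f

MEM[0x06,0x14,0x04,0x1f,0x1c] = 4c 98 af e3 4f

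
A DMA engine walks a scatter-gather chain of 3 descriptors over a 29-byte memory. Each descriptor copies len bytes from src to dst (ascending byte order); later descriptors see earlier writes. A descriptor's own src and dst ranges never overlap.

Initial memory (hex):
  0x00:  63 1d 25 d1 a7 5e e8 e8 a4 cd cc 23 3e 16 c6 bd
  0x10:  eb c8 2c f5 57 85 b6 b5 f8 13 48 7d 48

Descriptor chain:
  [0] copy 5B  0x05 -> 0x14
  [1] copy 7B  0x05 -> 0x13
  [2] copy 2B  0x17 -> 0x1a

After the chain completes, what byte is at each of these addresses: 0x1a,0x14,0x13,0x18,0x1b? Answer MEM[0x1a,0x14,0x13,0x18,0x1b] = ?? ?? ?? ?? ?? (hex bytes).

  after D0: wrote 5B at 0x14 = 5ee8e8a4cd
  after D1: wrote 7B at 0x13 = 5ee8e8a4cdcc23
  after D2: wrote 2B at 0x1a = cdcc
query mem[0x1a]=0xcd, mem[0x14]=0xe8, mem[0x13]=0x5e, mem[0x18]=0xcc, mem[0x1b]=0xcc

MEM[0x1a,0x14,0x13,0x18,0x1b] = cd e8 5e cc cc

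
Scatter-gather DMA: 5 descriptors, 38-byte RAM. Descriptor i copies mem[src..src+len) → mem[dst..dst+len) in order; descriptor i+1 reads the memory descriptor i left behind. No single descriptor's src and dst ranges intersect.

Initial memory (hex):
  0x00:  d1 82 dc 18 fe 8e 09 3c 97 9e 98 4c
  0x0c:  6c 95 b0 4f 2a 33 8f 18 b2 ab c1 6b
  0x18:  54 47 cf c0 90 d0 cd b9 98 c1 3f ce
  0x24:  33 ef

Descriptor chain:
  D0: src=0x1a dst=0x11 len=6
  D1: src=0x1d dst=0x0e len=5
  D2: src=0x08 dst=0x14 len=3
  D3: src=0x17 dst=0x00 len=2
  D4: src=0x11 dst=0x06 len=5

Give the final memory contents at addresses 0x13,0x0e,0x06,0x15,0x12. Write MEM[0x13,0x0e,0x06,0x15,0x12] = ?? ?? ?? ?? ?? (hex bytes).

MEM[0x13,0x0e,0x06,0x15,0x12] = 90 d0 98 9e c1

[0] 0x1a->0x11 len=6 : cf c0 90 d0 cd b9
[1] 0x1d->0x0e len=5 : d0 cd b9 98 c1
[2] 0x08->0x14 len=3 : 97 9e 98
[3] 0x17->0x00 len=2 : 6b 54
[4] 0x11->0x06 len=5 : 98 c1 90 97 9e
query mem[0x13]=0x90, mem[0x0e]=0xd0, mem[0x06]=0x98, mem[0x15]=0x9e, mem[0x12]=0xc1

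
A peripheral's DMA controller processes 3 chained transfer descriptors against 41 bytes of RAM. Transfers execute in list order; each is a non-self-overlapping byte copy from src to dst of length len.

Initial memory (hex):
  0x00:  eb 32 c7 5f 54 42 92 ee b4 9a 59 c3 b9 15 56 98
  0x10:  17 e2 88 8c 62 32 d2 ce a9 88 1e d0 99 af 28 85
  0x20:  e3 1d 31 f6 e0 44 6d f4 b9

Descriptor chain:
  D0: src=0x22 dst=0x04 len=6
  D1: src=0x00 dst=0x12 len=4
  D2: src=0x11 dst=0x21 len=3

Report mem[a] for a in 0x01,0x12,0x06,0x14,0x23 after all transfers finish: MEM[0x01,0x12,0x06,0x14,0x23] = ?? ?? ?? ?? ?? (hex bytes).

  after D0: wrote 6B at 0x04 = 31f6e0446df4
  after D1: wrote 4B at 0x12 = eb32c75f
  after D2: wrote 3B at 0x21 = e2eb32
query mem[0x01]=0x32, mem[0x12]=0xeb, mem[0x06]=0xe0, mem[0x14]=0xc7, mem[0x23]=0x32

MEM[0x01,0x12,0x06,0x14,0x23] = 32 eb e0 c7 32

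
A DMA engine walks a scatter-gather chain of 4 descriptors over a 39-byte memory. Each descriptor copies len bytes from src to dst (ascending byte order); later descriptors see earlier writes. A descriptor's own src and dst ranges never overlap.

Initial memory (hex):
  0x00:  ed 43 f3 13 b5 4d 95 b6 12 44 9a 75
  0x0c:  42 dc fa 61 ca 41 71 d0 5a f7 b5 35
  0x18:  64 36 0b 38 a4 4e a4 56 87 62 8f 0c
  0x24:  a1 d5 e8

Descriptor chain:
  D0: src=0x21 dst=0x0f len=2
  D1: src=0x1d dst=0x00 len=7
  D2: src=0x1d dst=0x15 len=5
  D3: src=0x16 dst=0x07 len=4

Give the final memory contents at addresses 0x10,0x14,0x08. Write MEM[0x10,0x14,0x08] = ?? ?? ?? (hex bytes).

[0] 0x21->0x0f len=2 : 62 8f
[1] 0x1d->0x00 len=7 : 4e a4 56 87 62 8f 0c
[2] 0x1d->0x15 len=5 : 4e a4 56 87 62
[3] 0x16->0x07 len=4 : a4 56 87 62
query mem[0x10]=0x8f, mem[0x14]=0x5a, mem[0x08]=0x56

MEM[0x10,0x14,0x08] = 8f 5a 56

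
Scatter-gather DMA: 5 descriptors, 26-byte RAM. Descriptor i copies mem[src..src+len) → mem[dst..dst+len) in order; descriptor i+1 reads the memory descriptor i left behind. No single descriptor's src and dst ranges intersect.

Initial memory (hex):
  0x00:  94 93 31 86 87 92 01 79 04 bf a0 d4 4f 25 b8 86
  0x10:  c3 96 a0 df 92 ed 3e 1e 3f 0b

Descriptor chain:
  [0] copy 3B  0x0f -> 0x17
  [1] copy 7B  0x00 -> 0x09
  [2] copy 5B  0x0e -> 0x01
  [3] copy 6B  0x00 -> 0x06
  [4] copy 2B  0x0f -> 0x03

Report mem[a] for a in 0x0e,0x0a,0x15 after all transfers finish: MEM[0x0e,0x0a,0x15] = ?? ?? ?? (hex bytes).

[0] 0x0f->0x17 len=3 : 86 c3 96
[1] 0x00->0x09 len=7 : 94 93 31 86 87 92 01
[2] 0x0e->0x01 len=5 : 92 01 c3 96 a0
[3] 0x00->0x06 len=6 : 94 92 01 c3 96 a0
[4] 0x0f->0x03 len=2 : 01 c3
query mem[0x0e]=0x92, mem[0x0a]=0x96, mem[0x15]=0xed

MEM[0x0e,0x0a,0x15] = 92 96 ed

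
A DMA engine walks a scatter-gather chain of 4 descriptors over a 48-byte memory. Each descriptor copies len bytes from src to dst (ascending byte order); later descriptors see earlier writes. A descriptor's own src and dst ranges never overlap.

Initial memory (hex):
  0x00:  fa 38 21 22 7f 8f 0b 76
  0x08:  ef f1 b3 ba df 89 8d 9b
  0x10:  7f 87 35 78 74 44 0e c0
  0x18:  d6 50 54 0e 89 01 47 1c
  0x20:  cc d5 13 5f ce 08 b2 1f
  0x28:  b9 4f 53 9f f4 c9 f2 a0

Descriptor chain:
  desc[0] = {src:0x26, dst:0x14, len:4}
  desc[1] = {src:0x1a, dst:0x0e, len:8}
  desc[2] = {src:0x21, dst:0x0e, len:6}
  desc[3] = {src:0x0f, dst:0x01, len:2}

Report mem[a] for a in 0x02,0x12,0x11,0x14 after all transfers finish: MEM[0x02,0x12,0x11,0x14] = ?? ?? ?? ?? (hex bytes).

D0: mem[0x14..0x17] <- [b2 1f b9 4f]
D1: mem[0x0e..0x15] <- [54 0e 89 01 47 1c cc d5]
D2: mem[0x0e..0x13] <- [d5 13 5f ce 08 b2]
D3: mem[0x01..0x02] <- [13 5f]
query mem[0x02]=0x5f, mem[0x12]=0x08, mem[0x11]=0xce, mem[0x14]=0xcc

MEM[0x02,0x12,0x11,0x14] = 5f 08 ce cc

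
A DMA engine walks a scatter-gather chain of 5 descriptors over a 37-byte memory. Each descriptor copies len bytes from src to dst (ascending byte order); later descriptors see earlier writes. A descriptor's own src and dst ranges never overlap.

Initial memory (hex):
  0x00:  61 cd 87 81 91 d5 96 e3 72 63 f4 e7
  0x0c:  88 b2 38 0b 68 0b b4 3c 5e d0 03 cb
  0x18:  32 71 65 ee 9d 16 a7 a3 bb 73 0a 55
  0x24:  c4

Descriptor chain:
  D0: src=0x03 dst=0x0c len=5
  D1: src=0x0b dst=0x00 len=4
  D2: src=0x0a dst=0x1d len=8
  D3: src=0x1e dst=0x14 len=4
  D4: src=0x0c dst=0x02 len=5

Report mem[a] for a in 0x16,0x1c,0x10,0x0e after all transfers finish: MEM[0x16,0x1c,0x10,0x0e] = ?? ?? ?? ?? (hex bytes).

MEM[0x16,0x1c,0x10,0x0e] = 91 9d e3 d5

D0: mem[0x0c..0x10] <- [81 91 d5 96 e3]
D1: mem[0x00..0x03] <- [e7 81 91 d5]
D2: mem[0x1d..0x24] <- [f4 e7 81 91 d5 96 e3 0b]
D3: mem[0x14..0x17] <- [e7 81 91 d5]
D4: mem[0x02..0x06] <- [81 91 d5 96 e3]
query mem[0x16]=0x91, mem[0x1c]=0x9d, mem[0x10]=0xe3, mem[0x0e]=0xd5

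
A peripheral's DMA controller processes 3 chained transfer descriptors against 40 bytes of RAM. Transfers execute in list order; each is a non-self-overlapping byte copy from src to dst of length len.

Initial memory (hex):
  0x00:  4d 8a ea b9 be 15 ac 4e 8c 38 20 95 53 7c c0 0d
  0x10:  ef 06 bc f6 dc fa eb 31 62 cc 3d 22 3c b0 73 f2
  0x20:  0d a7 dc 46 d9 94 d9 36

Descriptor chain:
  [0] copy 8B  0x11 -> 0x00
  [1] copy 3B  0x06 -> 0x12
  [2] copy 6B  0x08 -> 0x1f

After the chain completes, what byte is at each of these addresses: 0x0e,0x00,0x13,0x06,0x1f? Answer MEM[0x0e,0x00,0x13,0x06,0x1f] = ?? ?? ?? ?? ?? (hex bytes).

MEM[0x0e,0x00,0x13,0x06,0x1f] = c0 06 62 31 8c

[0] 0x11->0x00 len=8 : 06 bc f6 dc fa eb 31 62
[1] 0x06->0x12 len=3 : 31 62 8c
[2] 0x08->0x1f len=6 : 8c 38 20 95 53 7c
query mem[0x0e]=0xc0, mem[0x00]=0x06, mem[0x13]=0x62, mem[0x06]=0x31, mem[0x1f]=0x8c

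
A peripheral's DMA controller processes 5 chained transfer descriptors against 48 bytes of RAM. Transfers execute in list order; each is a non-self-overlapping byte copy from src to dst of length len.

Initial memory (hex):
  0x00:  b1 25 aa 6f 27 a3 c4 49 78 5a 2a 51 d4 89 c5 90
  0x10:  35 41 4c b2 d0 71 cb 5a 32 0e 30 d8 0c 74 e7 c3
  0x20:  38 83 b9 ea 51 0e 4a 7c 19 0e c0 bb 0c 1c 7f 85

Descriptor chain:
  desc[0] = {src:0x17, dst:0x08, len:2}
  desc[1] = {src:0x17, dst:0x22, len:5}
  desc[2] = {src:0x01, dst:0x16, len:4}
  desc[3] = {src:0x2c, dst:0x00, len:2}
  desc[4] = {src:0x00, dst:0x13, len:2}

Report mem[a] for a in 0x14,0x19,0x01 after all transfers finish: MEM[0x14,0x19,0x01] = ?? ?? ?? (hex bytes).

[0] 0x17->0x08 len=2 : 5a 32
[1] 0x17->0x22 len=5 : 5a 32 0e 30 d8
[2] 0x01->0x16 len=4 : 25 aa 6f 27
[3] 0x2c->0x00 len=2 : 0c 1c
[4] 0x00->0x13 len=2 : 0c 1c
query mem[0x14]=0x1c, mem[0x19]=0x27, mem[0x01]=0x1c

MEM[0x14,0x19,0x01] = 1c 27 1c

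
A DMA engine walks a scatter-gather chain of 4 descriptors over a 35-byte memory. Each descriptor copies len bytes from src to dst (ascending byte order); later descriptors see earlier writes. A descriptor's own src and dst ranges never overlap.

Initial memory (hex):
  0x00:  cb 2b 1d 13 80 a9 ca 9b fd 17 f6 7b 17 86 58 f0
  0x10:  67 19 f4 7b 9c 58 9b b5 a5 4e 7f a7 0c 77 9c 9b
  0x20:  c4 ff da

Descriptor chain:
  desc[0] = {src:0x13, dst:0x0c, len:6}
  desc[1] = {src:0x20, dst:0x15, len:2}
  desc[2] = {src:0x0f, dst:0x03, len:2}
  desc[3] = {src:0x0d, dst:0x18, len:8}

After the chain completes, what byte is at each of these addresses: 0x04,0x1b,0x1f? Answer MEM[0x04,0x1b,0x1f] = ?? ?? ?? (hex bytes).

MEM[0x04,0x1b,0x1f] = b5 b5 9c

[0] 0x13->0x0c len=6 : 7b 9c 58 9b b5 a5
[1] 0x20->0x15 len=2 : c4 ff
[2] 0x0f->0x03 len=2 : 9b b5
[3] 0x0d->0x18 len=8 : 9c 58 9b b5 a5 f4 7b 9c
query mem[0x04]=0xb5, mem[0x1b]=0xb5, mem[0x1f]=0x9c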